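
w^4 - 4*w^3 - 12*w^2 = w^2*(w - 6)*(w + 2)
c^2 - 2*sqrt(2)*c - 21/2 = (c - 7*sqrt(2)/2)*(c + 3*sqrt(2)/2)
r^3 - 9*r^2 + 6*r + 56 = (r - 7)*(r - 4)*(r + 2)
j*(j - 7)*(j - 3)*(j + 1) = j^4 - 9*j^3 + 11*j^2 + 21*j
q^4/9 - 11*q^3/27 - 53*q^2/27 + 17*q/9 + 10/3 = (q/3 + 1/3)*(q/3 + 1)*(q - 6)*(q - 5/3)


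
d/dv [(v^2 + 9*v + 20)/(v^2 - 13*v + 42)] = 22*(-v^2 + 2*v + 29)/(v^4 - 26*v^3 + 253*v^2 - 1092*v + 1764)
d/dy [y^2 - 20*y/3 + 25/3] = 2*y - 20/3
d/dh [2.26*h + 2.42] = 2.26000000000000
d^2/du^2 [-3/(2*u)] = -3/u^3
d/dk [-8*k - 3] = -8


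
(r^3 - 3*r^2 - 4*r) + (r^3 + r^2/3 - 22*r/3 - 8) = 2*r^3 - 8*r^2/3 - 34*r/3 - 8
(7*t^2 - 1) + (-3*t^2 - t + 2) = 4*t^2 - t + 1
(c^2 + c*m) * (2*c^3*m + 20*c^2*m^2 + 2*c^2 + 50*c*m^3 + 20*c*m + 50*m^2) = 2*c^5*m + 22*c^4*m^2 + 2*c^4 + 70*c^3*m^3 + 22*c^3*m + 50*c^2*m^4 + 70*c^2*m^2 + 50*c*m^3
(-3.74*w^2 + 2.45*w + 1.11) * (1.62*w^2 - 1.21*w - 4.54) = -6.0588*w^4 + 8.4944*w^3 + 15.8133*w^2 - 12.4661*w - 5.0394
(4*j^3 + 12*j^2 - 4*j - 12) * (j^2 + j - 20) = 4*j^5 + 16*j^4 - 72*j^3 - 256*j^2 + 68*j + 240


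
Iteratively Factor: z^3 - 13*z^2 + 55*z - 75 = (z - 3)*(z^2 - 10*z + 25) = (z - 5)*(z - 3)*(z - 5)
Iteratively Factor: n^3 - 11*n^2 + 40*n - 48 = (n - 4)*(n^2 - 7*n + 12) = (n - 4)*(n - 3)*(n - 4)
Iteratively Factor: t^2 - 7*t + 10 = (t - 5)*(t - 2)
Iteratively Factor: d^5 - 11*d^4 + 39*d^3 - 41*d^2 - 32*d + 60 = (d - 2)*(d^4 - 9*d^3 + 21*d^2 + d - 30) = (d - 3)*(d - 2)*(d^3 - 6*d^2 + 3*d + 10) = (d - 5)*(d - 3)*(d - 2)*(d^2 - d - 2) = (d - 5)*(d - 3)*(d - 2)^2*(d + 1)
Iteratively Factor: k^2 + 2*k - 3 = (k + 3)*(k - 1)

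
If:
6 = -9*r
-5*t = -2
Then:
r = -2/3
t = 2/5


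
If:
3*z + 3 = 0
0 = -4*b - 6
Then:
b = -3/2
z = -1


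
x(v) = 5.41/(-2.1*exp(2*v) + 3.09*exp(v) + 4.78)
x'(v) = 5.41*(4.2*exp(2*v) - 3.09*exp(v))/(-2.1*exp(2*v) + 3.09*exp(v) + 4.78)^2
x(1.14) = -0.89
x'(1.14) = 4.58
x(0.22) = 1.01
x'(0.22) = 0.50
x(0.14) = 0.97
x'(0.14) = 0.35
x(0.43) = 1.18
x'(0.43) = 1.34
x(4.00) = -0.00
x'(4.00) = 0.00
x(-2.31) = 1.07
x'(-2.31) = -0.06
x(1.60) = -0.17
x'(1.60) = 0.48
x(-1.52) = 1.01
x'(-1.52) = -0.09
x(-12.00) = 1.13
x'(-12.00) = 0.00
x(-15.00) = 1.13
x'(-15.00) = 0.00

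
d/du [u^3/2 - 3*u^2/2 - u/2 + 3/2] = 3*u^2/2 - 3*u - 1/2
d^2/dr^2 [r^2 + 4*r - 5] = 2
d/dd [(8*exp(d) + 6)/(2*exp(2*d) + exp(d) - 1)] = 2*(-(4*exp(d) + 1)*(4*exp(d) + 3) + 8*exp(2*d) + 4*exp(d) - 4)*exp(d)/(2*exp(2*d) + exp(d) - 1)^2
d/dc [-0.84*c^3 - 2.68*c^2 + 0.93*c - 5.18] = -2.52*c^2 - 5.36*c + 0.93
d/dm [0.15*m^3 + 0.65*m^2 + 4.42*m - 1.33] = 0.45*m^2 + 1.3*m + 4.42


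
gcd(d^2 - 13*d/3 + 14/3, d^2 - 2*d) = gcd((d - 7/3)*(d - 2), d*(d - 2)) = d - 2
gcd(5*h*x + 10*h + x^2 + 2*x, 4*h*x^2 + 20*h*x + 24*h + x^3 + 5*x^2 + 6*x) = x + 2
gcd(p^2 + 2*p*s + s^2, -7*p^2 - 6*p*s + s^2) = p + s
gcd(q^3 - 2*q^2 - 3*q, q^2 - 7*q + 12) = q - 3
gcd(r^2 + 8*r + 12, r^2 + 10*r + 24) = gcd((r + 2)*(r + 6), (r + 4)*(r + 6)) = r + 6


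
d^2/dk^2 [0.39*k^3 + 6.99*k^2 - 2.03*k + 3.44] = 2.34*k + 13.98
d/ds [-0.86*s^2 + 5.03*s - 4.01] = 5.03 - 1.72*s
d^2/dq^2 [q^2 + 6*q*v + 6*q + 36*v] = 2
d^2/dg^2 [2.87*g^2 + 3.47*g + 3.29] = 5.74000000000000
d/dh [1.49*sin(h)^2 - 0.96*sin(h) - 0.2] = (2.98*sin(h) - 0.96)*cos(h)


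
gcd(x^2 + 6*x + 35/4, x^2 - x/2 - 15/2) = x + 5/2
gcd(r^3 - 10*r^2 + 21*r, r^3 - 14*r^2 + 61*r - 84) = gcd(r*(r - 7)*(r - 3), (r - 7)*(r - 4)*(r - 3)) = r^2 - 10*r + 21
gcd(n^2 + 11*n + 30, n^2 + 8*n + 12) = n + 6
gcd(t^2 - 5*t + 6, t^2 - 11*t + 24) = t - 3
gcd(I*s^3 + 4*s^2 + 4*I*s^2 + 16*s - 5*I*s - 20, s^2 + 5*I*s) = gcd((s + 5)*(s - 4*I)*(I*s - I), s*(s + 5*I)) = 1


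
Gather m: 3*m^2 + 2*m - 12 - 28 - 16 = 3*m^2 + 2*m - 56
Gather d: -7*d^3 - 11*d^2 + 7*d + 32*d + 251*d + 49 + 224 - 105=-7*d^3 - 11*d^2 + 290*d + 168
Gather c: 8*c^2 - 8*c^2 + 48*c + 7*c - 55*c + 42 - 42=0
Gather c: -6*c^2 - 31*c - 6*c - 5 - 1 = -6*c^2 - 37*c - 6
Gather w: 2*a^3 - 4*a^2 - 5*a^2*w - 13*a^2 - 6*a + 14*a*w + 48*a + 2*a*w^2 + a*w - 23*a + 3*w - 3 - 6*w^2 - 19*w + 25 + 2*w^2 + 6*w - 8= 2*a^3 - 17*a^2 + 19*a + w^2*(2*a - 4) + w*(-5*a^2 + 15*a - 10) + 14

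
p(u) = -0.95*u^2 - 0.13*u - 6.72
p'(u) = -1.9*u - 0.13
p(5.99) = -41.58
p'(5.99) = -11.51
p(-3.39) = -17.20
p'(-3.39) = 6.31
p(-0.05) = -6.72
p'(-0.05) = -0.04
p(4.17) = -23.78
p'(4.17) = -8.05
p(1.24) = -8.34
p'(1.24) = -2.49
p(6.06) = -42.40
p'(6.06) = -11.64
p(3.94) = -21.98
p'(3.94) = -7.62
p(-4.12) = -22.31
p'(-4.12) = 7.70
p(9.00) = -84.84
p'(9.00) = -17.23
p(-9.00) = -82.50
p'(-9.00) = 16.97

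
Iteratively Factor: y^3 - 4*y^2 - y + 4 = (y - 1)*(y^2 - 3*y - 4) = (y - 1)*(y + 1)*(y - 4)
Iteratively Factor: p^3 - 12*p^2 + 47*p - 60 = (p - 4)*(p^2 - 8*p + 15) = (p - 4)*(p - 3)*(p - 5)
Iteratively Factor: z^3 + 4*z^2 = (z)*(z^2 + 4*z) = z^2*(z + 4)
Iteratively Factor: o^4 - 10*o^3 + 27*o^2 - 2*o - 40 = (o - 4)*(o^3 - 6*o^2 + 3*o + 10) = (o - 4)*(o - 2)*(o^2 - 4*o - 5) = (o - 5)*(o - 4)*(o - 2)*(o + 1)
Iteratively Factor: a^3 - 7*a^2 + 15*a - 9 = (a - 3)*(a^2 - 4*a + 3) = (a - 3)^2*(a - 1)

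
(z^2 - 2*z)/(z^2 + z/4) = 4*(z - 2)/(4*z + 1)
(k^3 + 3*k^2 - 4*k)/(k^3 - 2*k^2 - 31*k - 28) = k*(k - 1)/(k^2 - 6*k - 7)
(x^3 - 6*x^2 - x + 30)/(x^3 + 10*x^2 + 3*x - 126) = (x^2 - 3*x - 10)/(x^2 + 13*x + 42)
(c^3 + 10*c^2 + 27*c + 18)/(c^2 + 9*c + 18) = c + 1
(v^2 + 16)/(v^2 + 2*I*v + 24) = (v + 4*I)/(v + 6*I)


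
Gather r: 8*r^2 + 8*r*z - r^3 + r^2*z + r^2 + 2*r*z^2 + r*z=-r^3 + r^2*(z + 9) + r*(2*z^2 + 9*z)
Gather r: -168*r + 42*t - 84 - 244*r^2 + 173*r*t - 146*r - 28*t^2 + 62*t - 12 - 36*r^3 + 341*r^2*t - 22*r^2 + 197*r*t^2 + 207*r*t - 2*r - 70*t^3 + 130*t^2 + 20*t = -36*r^3 + r^2*(341*t - 266) + r*(197*t^2 + 380*t - 316) - 70*t^3 + 102*t^2 + 124*t - 96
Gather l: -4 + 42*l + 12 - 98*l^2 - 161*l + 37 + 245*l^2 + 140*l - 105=147*l^2 + 21*l - 60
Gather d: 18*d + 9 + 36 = 18*d + 45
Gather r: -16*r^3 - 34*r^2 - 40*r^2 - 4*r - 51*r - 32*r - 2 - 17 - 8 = -16*r^3 - 74*r^2 - 87*r - 27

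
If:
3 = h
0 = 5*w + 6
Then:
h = 3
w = -6/5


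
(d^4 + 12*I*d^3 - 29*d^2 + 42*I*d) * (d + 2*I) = d^5 + 14*I*d^4 - 53*d^3 - 16*I*d^2 - 84*d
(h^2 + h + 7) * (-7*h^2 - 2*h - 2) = -7*h^4 - 9*h^3 - 53*h^2 - 16*h - 14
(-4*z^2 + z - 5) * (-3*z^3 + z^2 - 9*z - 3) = 12*z^5 - 7*z^4 + 52*z^3 - 2*z^2 + 42*z + 15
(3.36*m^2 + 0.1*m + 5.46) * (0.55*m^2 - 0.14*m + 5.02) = 1.848*m^4 - 0.4154*m^3 + 19.8562*m^2 - 0.2624*m + 27.4092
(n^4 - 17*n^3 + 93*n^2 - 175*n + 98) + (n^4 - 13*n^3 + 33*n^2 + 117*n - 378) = 2*n^4 - 30*n^3 + 126*n^2 - 58*n - 280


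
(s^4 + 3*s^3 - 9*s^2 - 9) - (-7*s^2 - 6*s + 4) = s^4 + 3*s^3 - 2*s^2 + 6*s - 13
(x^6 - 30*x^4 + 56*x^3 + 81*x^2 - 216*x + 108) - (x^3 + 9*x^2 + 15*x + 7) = x^6 - 30*x^4 + 55*x^3 + 72*x^2 - 231*x + 101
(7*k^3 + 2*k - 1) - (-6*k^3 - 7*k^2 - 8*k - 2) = 13*k^3 + 7*k^2 + 10*k + 1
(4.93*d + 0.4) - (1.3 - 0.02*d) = 4.95*d - 0.9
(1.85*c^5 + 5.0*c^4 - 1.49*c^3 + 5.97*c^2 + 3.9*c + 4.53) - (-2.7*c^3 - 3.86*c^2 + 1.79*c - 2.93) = 1.85*c^5 + 5.0*c^4 + 1.21*c^3 + 9.83*c^2 + 2.11*c + 7.46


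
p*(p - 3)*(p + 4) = p^3 + p^2 - 12*p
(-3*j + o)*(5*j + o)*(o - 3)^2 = -15*j^2*o^2 + 90*j^2*o - 135*j^2 + 2*j*o^3 - 12*j*o^2 + 18*j*o + o^4 - 6*o^3 + 9*o^2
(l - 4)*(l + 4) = l^2 - 16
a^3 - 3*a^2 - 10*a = a*(a - 5)*(a + 2)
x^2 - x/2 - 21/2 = (x - 7/2)*(x + 3)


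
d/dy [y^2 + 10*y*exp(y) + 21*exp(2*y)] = 10*y*exp(y) + 2*y + 42*exp(2*y) + 10*exp(y)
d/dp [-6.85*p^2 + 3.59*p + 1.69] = 3.59 - 13.7*p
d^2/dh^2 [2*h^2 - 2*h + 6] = 4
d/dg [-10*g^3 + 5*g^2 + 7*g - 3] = -30*g^2 + 10*g + 7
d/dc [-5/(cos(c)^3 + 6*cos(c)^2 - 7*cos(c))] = 5*(-3*sin(c) + 7*sin(c)/cos(c)^2 - 12*tan(c))/((cos(c) - 1)^2*(cos(c) + 7)^2)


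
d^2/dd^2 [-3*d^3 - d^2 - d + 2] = -18*d - 2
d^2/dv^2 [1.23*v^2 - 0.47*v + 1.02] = 2.46000000000000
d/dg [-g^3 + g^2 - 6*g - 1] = -3*g^2 + 2*g - 6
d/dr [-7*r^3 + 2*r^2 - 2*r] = -21*r^2 + 4*r - 2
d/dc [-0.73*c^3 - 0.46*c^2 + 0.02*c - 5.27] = -2.19*c^2 - 0.92*c + 0.02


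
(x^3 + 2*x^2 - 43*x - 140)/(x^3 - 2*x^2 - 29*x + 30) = (x^2 - 3*x - 28)/(x^2 - 7*x + 6)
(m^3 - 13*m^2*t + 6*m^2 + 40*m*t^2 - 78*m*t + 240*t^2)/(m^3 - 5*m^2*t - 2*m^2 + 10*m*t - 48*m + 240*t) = (m - 8*t)/(m - 8)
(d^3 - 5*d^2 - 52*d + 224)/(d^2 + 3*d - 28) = d - 8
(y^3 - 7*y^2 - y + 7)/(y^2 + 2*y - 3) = (y^2 - 6*y - 7)/(y + 3)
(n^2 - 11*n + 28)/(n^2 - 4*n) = (n - 7)/n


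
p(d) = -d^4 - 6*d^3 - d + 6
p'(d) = -4*d^3 - 18*d^2 - 1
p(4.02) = -648.97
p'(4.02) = -551.75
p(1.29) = -10.94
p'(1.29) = -39.54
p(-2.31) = 53.79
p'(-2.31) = -47.74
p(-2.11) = 44.65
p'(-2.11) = -43.56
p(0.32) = 5.47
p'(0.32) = -2.97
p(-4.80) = 143.51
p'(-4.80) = 26.65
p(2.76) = -180.94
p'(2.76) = -222.22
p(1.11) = -4.83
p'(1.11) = -28.65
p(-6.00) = 12.00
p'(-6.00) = 215.00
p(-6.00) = 12.00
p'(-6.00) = 215.00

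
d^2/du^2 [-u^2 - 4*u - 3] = -2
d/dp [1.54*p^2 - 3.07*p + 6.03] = 3.08*p - 3.07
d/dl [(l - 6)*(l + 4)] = 2*l - 2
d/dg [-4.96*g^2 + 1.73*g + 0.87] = 1.73 - 9.92*g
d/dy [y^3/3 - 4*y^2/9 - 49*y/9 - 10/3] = y^2 - 8*y/9 - 49/9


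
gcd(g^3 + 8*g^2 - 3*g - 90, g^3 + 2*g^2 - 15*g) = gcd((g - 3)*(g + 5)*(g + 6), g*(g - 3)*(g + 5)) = g^2 + 2*g - 15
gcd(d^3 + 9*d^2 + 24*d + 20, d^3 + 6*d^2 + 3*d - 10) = d^2 + 7*d + 10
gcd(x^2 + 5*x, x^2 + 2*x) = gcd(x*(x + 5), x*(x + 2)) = x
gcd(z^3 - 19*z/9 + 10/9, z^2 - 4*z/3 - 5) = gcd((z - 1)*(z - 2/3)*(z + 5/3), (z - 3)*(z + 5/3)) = z + 5/3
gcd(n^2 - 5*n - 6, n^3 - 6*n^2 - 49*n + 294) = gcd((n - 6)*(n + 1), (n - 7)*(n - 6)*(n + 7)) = n - 6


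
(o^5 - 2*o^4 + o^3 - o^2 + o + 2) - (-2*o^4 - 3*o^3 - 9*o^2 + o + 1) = o^5 + 4*o^3 + 8*o^2 + 1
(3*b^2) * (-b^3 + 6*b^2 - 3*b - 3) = -3*b^5 + 18*b^4 - 9*b^3 - 9*b^2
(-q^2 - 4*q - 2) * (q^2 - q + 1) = -q^4 - 3*q^3 + q^2 - 2*q - 2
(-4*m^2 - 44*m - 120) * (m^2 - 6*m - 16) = -4*m^4 - 20*m^3 + 208*m^2 + 1424*m + 1920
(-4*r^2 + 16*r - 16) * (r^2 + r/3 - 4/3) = -4*r^4 + 44*r^3/3 - 16*r^2/3 - 80*r/3 + 64/3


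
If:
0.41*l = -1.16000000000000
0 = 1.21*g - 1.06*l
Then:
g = -2.48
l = -2.83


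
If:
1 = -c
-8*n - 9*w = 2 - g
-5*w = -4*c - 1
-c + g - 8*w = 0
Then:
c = -1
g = -29/5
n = -3/10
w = -3/5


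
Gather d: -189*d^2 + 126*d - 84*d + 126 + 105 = -189*d^2 + 42*d + 231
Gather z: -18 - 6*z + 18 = -6*z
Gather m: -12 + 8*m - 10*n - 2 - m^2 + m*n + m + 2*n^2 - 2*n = -m^2 + m*(n + 9) + 2*n^2 - 12*n - 14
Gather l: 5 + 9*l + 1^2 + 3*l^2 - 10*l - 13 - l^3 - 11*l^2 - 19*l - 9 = -l^3 - 8*l^2 - 20*l - 16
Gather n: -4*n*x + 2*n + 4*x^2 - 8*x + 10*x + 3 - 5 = n*(2 - 4*x) + 4*x^2 + 2*x - 2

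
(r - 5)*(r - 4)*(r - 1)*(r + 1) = r^4 - 9*r^3 + 19*r^2 + 9*r - 20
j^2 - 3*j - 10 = (j - 5)*(j + 2)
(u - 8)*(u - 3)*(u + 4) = u^3 - 7*u^2 - 20*u + 96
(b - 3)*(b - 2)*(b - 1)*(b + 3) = b^4 - 3*b^3 - 7*b^2 + 27*b - 18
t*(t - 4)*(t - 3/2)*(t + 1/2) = t^4 - 5*t^3 + 13*t^2/4 + 3*t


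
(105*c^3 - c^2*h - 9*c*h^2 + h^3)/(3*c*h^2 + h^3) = 35*c^2/h^2 - 12*c/h + 1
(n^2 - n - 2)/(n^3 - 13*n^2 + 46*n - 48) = (n + 1)/(n^2 - 11*n + 24)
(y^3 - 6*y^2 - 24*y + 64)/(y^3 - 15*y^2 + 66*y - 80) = (y + 4)/(y - 5)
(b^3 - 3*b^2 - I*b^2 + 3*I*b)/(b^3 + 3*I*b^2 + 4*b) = (b - 3)/(b + 4*I)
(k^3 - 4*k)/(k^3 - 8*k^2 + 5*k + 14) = k*(k + 2)/(k^2 - 6*k - 7)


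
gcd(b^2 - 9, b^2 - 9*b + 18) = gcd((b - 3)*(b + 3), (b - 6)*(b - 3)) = b - 3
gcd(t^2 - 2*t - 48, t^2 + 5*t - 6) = t + 6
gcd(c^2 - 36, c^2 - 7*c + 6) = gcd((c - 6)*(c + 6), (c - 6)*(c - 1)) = c - 6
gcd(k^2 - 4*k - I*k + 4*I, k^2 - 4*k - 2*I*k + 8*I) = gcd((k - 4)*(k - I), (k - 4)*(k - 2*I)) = k - 4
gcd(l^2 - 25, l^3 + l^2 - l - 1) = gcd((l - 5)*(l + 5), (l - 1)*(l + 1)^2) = 1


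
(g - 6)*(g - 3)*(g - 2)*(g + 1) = g^4 - 10*g^3 + 25*g^2 - 36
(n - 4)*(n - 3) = n^2 - 7*n + 12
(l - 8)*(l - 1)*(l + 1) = l^3 - 8*l^2 - l + 8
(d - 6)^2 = d^2 - 12*d + 36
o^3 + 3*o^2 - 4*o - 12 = (o - 2)*(o + 2)*(o + 3)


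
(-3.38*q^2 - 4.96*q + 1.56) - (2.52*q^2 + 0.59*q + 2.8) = -5.9*q^2 - 5.55*q - 1.24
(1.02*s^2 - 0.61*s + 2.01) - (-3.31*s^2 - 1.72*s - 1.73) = 4.33*s^2 + 1.11*s + 3.74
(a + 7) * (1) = a + 7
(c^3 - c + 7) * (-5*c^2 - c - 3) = -5*c^5 - c^4 + 2*c^3 - 34*c^2 - 4*c - 21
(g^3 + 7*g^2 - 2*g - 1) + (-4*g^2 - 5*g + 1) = g^3 + 3*g^2 - 7*g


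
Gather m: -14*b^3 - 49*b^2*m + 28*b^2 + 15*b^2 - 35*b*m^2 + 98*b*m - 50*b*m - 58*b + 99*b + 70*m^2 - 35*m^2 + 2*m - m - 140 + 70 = -14*b^3 + 43*b^2 + 41*b + m^2*(35 - 35*b) + m*(-49*b^2 + 48*b + 1) - 70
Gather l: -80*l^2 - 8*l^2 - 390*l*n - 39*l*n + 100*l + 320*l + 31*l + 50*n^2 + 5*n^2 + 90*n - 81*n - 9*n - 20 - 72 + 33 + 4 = -88*l^2 + l*(451 - 429*n) + 55*n^2 - 55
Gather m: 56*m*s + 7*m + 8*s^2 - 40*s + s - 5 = m*(56*s + 7) + 8*s^2 - 39*s - 5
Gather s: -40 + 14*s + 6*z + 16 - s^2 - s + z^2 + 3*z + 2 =-s^2 + 13*s + z^2 + 9*z - 22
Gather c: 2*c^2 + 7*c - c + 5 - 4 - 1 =2*c^2 + 6*c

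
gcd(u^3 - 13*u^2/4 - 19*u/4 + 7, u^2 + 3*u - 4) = u - 1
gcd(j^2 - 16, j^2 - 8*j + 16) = j - 4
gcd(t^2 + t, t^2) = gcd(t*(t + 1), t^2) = t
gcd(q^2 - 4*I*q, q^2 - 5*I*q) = q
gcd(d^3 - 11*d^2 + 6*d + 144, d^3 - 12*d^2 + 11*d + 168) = d^2 - 5*d - 24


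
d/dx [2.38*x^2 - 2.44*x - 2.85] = 4.76*x - 2.44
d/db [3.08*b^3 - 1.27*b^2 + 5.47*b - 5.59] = 9.24*b^2 - 2.54*b + 5.47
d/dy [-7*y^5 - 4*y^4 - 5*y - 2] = -35*y^4 - 16*y^3 - 5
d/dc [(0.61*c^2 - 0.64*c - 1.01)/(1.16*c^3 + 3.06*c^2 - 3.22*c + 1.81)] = (-0.7076*c^4 + 1.4848*c^3 + 3.509*c^2 + 8.3894*c - 4.4106)/(1.3456*c^6 + 7.0992*c^5 + 1.8932*c^4 - 15.5072*c^3 + 21.4456*c^2 - 11.6564*c + 3.2761)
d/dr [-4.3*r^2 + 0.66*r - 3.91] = 0.66 - 8.6*r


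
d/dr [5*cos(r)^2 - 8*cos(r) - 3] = 2*(4 - 5*cos(r))*sin(r)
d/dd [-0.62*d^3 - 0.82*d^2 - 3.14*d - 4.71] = -1.86*d^2 - 1.64*d - 3.14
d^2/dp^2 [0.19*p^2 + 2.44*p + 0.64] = 0.380000000000000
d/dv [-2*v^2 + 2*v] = 2 - 4*v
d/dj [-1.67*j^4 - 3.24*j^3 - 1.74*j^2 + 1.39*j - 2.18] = -6.68*j^3 - 9.72*j^2 - 3.48*j + 1.39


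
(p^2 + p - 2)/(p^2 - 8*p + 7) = (p + 2)/(p - 7)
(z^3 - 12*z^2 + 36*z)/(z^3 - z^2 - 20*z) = (-z^2 + 12*z - 36)/(-z^2 + z + 20)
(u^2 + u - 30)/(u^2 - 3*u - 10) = (u + 6)/(u + 2)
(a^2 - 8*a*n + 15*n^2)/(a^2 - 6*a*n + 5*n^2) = (a - 3*n)/(a - n)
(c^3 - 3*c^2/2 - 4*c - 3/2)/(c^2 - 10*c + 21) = (2*c^2 + 3*c + 1)/(2*(c - 7))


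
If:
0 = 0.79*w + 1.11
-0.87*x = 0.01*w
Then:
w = -1.41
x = 0.02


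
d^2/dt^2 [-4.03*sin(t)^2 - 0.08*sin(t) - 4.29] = 16.12*sin(t)^2 + 0.08*sin(t) - 8.06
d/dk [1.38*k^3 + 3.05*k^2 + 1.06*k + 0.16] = 4.14*k^2 + 6.1*k + 1.06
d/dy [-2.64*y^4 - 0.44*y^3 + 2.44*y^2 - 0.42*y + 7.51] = -10.56*y^3 - 1.32*y^2 + 4.88*y - 0.42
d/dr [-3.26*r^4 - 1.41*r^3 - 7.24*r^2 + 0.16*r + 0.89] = -13.04*r^3 - 4.23*r^2 - 14.48*r + 0.16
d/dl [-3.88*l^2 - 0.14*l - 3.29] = -7.76*l - 0.14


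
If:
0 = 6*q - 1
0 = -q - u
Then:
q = 1/6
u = -1/6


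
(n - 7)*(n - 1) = n^2 - 8*n + 7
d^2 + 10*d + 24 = (d + 4)*(d + 6)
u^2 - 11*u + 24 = (u - 8)*(u - 3)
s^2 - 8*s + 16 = (s - 4)^2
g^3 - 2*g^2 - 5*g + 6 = (g - 3)*(g - 1)*(g + 2)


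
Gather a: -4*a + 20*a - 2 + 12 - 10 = 16*a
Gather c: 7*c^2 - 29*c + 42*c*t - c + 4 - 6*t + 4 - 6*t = 7*c^2 + c*(42*t - 30) - 12*t + 8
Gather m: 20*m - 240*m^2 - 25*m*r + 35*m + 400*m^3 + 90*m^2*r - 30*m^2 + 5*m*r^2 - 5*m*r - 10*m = 400*m^3 + m^2*(90*r - 270) + m*(5*r^2 - 30*r + 45)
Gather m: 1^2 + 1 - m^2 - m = -m^2 - m + 2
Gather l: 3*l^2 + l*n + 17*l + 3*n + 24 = 3*l^2 + l*(n + 17) + 3*n + 24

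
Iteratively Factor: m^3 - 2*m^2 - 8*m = (m - 4)*(m^2 + 2*m) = (m - 4)*(m + 2)*(m)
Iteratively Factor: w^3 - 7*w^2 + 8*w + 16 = (w + 1)*(w^2 - 8*w + 16) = (w - 4)*(w + 1)*(w - 4)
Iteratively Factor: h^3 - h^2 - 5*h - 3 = (h + 1)*(h^2 - 2*h - 3) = (h - 3)*(h + 1)*(h + 1)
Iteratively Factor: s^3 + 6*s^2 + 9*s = (s + 3)*(s^2 + 3*s) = (s + 3)^2*(s)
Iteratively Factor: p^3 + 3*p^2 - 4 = (p + 2)*(p^2 + p - 2) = (p - 1)*(p + 2)*(p + 2)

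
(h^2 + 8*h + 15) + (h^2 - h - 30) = 2*h^2 + 7*h - 15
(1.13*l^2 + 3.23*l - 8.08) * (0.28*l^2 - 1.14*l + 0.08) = 0.3164*l^4 - 0.3838*l^3 - 5.8542*l^2 + 9.4696*l - 0.6464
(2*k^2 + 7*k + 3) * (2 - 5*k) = -10*k^3 - 31*k^2 - k + 6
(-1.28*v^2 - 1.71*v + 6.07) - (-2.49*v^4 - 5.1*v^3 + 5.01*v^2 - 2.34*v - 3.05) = 2.49*v^4 + 5.1*v^3 - 6.29*v^2 + 0.63*v + 9.12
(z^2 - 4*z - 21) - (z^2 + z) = -5*z - 21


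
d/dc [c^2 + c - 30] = 2*c + 1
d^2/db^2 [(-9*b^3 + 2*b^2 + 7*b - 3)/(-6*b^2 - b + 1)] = 6*(-59*b^3 + 87*b^2 - 15*b + 4)/(216*b^6 + 108*b^5 - 90*b^4 - 35*b^3 + 15*b^2 + 3*b - 1)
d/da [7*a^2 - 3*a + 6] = 14*a - 3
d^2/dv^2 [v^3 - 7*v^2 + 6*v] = 6*v - 14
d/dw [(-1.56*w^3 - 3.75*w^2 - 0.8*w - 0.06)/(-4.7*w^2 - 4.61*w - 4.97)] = (7.332*w^4 + 14.3832*w^3 + 36.7871*w^2 + 36.711*w + 3.6994)/(22.09*w^4 + 43.334*w^3 + 67.9701*w^2 + 45.8234*w + 24.7009)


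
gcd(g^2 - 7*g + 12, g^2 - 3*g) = g - 3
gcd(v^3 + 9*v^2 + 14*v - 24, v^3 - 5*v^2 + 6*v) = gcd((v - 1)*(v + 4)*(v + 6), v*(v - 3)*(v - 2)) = 1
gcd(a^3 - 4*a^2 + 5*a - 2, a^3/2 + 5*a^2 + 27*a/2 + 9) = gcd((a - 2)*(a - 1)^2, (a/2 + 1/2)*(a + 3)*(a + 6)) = 1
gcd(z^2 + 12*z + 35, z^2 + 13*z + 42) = z + 7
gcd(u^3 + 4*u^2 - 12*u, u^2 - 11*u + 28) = 1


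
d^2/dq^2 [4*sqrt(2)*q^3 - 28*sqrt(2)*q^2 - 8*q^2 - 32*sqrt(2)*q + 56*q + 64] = 24*sqrt(2)*q - 56*sqrt(2) - 16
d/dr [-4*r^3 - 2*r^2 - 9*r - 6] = -12*r^2 - 4*r - 9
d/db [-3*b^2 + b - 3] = 1 - 6*b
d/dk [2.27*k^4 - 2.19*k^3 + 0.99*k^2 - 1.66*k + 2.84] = 9.08*k^3 - 6.57*k^2 + 1.98*k - 1.66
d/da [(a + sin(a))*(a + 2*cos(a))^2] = (a + 2*cos(a))*(-2*(a + sin(a))*(2*sin(a) - 1) + (a + 2*cos(a))*(cos(a) + 1))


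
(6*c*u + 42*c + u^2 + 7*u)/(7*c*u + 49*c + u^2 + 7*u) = (6*c + u)/(7*c + u)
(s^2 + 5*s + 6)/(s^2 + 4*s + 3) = (s + 2)/(s + 1)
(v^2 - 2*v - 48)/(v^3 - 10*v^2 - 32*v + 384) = 1/(v - 8)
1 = 1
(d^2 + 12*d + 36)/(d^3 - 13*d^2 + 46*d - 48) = (d^2 + 12*d + 36)/(d^3 - 13*d^2 + 46*d - 48)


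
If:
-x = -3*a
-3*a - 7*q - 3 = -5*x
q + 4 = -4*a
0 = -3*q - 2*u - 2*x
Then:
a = -5/8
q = -3/2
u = 33/8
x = -15/8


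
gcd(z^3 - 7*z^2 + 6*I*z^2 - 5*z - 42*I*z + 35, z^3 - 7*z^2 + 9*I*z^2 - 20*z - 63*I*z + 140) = z^2 + z*(-7 + 5*I) - 35*I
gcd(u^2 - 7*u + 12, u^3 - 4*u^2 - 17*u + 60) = u - 3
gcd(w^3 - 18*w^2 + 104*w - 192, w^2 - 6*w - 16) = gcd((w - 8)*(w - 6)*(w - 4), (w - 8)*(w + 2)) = w - 8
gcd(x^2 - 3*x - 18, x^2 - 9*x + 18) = x - 6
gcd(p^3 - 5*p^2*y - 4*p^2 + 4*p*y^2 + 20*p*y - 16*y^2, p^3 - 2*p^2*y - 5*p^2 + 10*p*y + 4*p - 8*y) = p - 4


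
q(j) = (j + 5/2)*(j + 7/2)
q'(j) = 2*j + 6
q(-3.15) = -0.23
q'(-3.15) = -0.30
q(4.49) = 55.85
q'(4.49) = 14.98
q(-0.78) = 4.68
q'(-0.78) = 4.44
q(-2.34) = 0.19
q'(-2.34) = 1.32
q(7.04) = 100.55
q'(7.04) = 20.08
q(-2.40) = 0.11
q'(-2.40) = 1.20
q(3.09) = 36.84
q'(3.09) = 12.18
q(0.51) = 12.07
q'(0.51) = 7.02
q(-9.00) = 35.75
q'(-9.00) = -12.00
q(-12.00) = 80.75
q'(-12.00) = -18.00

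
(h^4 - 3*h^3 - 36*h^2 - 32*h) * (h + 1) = h^5 - 2*h^4 - 39*h^3 - 68*h^2 - 32*h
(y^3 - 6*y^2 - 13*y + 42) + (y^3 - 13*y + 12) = 2*y^3 - 6*y^2 - 26*y + 54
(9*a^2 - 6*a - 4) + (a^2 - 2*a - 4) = 10*a^2 - 8*a - 8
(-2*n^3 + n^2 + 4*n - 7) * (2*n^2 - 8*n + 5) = -4*n^5 + 18*n^4 - 10*n^3 - 41*n^2 + 76*n - 35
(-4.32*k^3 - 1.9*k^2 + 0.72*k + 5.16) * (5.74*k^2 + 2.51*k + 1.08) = -24.7968*k^5 - 21.7492*k^4 - 5.3018*k^3 + 29.3736*k^2 + 13.7292*k + 5.5728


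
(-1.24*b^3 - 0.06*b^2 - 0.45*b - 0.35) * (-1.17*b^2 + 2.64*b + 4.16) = 1.4508*b^5 - 3.2034*b^4 - 4.7903*b^3 - 1.0281*b^2 - 2.796*b - 1.456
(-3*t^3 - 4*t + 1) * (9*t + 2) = -27*t^4 - 6*t^3 - 36*t^2 + t + 2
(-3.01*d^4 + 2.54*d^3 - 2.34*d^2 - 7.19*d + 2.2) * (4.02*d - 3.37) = -12.1002*d^5 + 20.3545*d^4 - 17.9666*d^3 - 21.018*d^2 + 33.0743*d - 7.414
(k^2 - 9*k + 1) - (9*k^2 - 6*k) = -8*k^2 - 3*k + 1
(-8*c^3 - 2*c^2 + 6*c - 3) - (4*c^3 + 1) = -12*c^3 - 2*c^2 + 6*c - 4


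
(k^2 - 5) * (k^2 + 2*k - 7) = k^4 + 2*k^3 - 12*k^2 - 10*k + 35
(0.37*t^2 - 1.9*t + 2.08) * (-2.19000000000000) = -0.8103*t^2 + 4.161*t - 4.5552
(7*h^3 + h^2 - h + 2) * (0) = 0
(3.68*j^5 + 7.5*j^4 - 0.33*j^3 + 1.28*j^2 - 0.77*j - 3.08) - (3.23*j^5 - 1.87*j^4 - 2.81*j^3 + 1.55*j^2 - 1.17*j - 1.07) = 0.45*j^5 + 9.37*j^4 + 2.48*j^3 - 0.27*j^2 + 0.4*j - 2.01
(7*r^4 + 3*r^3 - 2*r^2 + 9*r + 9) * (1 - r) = -7*r^5 + 4*r^4 + 5*r^3 - 11*r^2 + 9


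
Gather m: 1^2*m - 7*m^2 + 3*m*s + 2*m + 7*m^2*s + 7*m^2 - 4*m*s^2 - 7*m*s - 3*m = 7*m^2*s + m*(-4*s^2 - 4*s)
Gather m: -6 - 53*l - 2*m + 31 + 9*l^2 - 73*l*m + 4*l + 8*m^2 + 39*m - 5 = 9*l^2 - 49*l + 8*m^2 + m*(37 - 73*l) + 20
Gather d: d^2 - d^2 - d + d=0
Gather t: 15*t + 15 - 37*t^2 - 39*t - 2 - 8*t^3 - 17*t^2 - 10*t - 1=-8*t^3 - 54*t^2 - 34*t + 12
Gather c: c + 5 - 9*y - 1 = c - 9*y + 4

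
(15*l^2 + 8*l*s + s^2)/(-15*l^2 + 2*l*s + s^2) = (3*l + s)/(-3*l + s)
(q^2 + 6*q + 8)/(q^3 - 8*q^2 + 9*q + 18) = (q^2 + 6*q + 8)/(q^3 - 8*q^2 + 9*q + 18)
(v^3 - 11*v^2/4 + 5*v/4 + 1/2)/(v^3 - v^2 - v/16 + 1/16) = 4*(v - 2)/(4*v - 1)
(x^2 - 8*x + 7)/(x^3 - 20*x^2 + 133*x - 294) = (x - 1)/(x^2 - 13*x + 42)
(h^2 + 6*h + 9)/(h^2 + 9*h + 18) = (h + 3)/(h + 6)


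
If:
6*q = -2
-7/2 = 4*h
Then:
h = -7/8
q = -1/3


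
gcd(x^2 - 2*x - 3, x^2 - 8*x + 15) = x - 3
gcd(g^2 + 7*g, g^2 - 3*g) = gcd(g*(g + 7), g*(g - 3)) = g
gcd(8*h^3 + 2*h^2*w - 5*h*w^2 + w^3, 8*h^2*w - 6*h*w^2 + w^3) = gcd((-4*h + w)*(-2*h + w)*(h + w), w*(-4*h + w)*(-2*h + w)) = 8*h^2 - 6*h*w + w^2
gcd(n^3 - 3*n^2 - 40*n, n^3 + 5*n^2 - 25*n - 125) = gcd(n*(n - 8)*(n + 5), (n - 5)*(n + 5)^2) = n + 5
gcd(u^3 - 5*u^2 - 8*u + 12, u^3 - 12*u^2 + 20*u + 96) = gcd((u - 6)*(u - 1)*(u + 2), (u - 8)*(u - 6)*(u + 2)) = u^2 - 4*u - 12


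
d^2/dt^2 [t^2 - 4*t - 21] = 2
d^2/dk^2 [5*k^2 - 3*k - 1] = 10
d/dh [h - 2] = 1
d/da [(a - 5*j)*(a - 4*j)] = 2*a - 9*j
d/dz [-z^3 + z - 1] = 1 - 3*z^2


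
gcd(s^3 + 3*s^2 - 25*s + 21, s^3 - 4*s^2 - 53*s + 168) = s^2 + 4*s - 21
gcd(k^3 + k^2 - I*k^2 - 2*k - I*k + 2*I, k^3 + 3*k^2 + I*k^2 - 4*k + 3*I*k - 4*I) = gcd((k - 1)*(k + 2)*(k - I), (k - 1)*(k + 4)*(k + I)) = k - 1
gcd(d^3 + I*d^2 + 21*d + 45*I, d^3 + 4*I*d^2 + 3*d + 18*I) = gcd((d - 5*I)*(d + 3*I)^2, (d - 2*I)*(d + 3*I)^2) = d^2 + 6*I*d - 9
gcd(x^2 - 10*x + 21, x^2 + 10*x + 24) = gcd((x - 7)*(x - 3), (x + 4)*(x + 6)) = 1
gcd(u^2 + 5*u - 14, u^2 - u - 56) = u + 7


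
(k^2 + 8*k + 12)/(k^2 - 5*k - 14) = (k + 6)/(k - 7)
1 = 1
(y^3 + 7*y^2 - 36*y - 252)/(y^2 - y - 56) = (y^2 - 36)/(y - 8)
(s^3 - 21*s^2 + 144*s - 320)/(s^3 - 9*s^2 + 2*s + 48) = (s^2 - 13*s + 40)/(s^2 - s - 6)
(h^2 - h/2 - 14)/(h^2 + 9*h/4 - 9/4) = 2*(2*h^2 - h - 28)/(4*h^2 + 9*h - 9)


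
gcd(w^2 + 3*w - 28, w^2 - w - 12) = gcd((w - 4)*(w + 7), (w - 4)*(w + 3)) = w - 4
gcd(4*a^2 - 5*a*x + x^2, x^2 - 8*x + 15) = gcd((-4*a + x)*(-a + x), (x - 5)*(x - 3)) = 1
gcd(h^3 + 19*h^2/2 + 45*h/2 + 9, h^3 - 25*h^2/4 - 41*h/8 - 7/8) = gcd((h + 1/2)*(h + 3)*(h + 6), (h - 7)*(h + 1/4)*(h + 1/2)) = h + 1/2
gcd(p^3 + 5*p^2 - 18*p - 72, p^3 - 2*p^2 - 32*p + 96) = p^2 + 2*p - 24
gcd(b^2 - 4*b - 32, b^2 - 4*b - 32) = b^2 - 4*b - 32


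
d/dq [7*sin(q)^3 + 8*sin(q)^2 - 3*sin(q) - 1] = (21*sin(q)^2 + 16*sin(q) - 3)*cos(q)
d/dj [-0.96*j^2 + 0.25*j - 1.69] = 0.25 - 1.92*j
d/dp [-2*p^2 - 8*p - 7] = -4*p - 8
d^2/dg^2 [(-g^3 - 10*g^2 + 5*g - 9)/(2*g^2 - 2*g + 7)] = 2*(-10*g^3 + 354*g^2 - 249*g - 330)/(8*g^6 - 24*g^5 + 108*g^4 - 176*g^3 + 378*g^2 - 294*g + 343)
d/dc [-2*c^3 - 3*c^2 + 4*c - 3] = -6*c^2 - 6*c + 4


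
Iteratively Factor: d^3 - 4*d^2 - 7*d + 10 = (d - 5)*(d^2 + d - 2) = (d - 5)*(d + 2)*(d - 1)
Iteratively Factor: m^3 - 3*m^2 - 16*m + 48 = (m - 4)*(m^2 + m - 12) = (m - 4)*(m + 4)*(m - 3)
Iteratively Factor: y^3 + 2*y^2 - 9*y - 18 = (y - 3)*(y^2 + 5*y + 6) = (y - 3)*(y + 3)*(y + 2)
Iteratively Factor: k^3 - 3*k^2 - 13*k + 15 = (k + 3)*(k^2 - 6*k + 5) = (k - 1)*(k + 3)*(k - 5)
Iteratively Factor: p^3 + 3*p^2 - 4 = (p + 2)*(p^2 + p - 2) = (p - 1)*(p + 2)*(p + 2)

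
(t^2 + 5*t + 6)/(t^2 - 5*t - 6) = (t^2 + 5*t + 6)/(t^2 - 5*t - 6)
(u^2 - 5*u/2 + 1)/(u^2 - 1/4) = 2*(u - 2)/(2*u + 1)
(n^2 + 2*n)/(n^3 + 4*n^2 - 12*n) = (n + 2)/(n^2 + 4*n - 12)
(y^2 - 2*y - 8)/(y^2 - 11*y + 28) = (y + 2)/(y - 7)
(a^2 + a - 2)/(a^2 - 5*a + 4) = (a + 2)/(a - 4)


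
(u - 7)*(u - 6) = u^2 - 13*u + 42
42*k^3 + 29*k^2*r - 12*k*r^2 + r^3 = (-7*k + r)*(-6*k + r)*(k + r)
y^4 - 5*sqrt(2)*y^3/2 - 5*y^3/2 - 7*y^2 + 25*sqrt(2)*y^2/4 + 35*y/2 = y*(y - 5/2)*(y - 7*sqrt(2)/2)*(y + sqrt(2))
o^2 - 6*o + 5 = (o - 5)*(o - 1)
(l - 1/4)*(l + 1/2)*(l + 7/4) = l^3 + 2*l^2 + 5*l/16 - 7/32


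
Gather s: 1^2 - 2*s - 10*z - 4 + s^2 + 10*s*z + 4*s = s^2 + s*(10*z + 2) - 10*z - 3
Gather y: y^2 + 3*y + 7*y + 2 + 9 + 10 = y^2 + 10*y + 21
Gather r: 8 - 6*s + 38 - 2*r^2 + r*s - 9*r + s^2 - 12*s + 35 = -2*r^2 + r*(s - 9) + s^2 - 18*s + 81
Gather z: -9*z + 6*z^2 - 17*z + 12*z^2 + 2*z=18*z^2 - 24*z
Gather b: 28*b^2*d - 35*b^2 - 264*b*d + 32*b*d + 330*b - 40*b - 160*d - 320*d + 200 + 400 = b^2*(28*d - 35) + b*(290 - 232*d) - 480*d + 600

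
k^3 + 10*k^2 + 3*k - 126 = (k - 3)*(k + 6)*(k + 7)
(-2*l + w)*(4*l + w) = -8*l^2 + 2*l*w + w^2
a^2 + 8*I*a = a*(a + 8*I)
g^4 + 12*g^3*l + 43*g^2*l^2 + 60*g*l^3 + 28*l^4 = (g + l)*(g + 2*l)^2*(g + 7*l)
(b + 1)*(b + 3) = b^2 + 4*b + 3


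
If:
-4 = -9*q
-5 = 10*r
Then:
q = 4/9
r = -1/2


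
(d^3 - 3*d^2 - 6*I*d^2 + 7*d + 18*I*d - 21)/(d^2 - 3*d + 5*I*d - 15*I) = (d^2 - 6*I*d + 7)/(d + 5*I)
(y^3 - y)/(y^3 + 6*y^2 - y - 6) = y/(y + 6)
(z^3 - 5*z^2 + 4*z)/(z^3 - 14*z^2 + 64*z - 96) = z*(z - 1)/(z^2 - 10*z + 24)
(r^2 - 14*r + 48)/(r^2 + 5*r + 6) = (r^2 - 14*r + 48)/(r^2 + 5*r + 6)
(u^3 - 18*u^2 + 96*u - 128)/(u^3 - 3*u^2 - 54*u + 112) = (u - 8)/(u + 7)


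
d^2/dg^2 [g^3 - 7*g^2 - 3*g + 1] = 6*g - 14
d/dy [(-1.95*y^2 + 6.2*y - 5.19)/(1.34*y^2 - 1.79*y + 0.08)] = (-4.8175*y^2 + 13.5972*y - 8.7941)/(1.7956*y^4 - 4.7972*y^3 + 3.4185*y^2 - 0.2864*y + 0.0064)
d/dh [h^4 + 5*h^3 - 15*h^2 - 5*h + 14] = 4*h^3 + 15*h^2 - 30*h - 5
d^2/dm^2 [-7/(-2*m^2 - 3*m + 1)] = 14*(-4*m^2 - 6*m + (4*m + 3)^2 + 2)/(2*m^2 + 3*m - 1)^3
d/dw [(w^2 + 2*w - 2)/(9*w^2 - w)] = (-19*w^2 + 36*w - 2)/(w^2*(81*w^2 - 18*w + 1))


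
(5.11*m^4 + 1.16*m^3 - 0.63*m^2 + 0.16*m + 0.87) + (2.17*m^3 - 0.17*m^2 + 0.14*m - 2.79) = 5.11*m^4 + 3.33*m^3 - 0.8*m^2 + 0.3*m - 1.92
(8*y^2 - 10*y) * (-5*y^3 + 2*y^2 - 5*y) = -40*y^5 + 66*y^4 - 60*y^3 + 50*y^2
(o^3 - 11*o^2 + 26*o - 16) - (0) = o^3 - 11*o^2 + 26*o - 16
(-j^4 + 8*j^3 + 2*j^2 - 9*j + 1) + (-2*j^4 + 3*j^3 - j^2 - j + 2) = -3*j^4 + 11*j^3 + j^2 - 10*j + 3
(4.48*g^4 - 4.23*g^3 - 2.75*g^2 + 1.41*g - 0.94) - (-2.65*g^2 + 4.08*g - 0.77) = 4.48*g^4 - 4.23*g^3 - 0.1*g^2 - 2.67*g - 0.17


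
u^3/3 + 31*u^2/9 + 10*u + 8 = (u/3 + 1)*(u + 4/3)*(u + 6)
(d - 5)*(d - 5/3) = d^2 - 20*d/3 + 25/3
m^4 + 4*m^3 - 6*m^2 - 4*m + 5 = (m - 1)^2*(m + 1)*(m + 5)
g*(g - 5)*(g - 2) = g^3 - 7*g^2 + 10*g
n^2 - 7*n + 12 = (n - 4)*(n - 3)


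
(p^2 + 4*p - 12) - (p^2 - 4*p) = 8*p - 12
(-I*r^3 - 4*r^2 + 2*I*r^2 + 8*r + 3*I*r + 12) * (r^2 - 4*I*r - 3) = -I*r^5 - 8*r^4 + 2*I*r^4 + 16*r^3 + 22*I*r^3 + 36*r^2 - 38*I*r^2 - 24*r - 57*I*r - 36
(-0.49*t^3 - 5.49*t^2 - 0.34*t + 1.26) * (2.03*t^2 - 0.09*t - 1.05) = -0.9947*t^5 - 11.1006*t^4 + 0.3184*t^3 + 8.3529*t^2 + 0.2436*t - 1.323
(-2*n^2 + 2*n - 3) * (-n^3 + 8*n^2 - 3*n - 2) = 2*n^5 - 18*n^4 + 25*n^3 - 26*n^2 + 5*n + 6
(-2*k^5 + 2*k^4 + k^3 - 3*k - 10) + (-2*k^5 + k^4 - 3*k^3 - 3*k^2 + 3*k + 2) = -4*k^5 + 3*k^4 - 2*k^3 - 3*k^2 - 8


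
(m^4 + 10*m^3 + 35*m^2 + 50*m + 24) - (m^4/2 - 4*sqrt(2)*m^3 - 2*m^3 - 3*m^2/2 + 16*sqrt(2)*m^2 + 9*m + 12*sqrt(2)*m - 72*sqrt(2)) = m^4/2 + 4*sqrt(2)*m^3 + 12*m^3 - 16*sqrt(2)*m^2 + 73*m^2/2 - 12*sqrt(2)*m + 41*m + 24 + 72*sqrt(2)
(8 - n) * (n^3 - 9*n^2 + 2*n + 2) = -n^4 + 17*n^3 - 74*n^2 + 14*n + 16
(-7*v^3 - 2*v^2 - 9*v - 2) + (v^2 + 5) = -7*v^3 - v^2 - 9*v + 3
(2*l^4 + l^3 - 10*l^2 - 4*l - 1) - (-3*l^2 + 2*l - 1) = 2*l^4 + l^3 - 7*l^2 - 6*l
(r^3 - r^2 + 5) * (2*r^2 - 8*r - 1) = 2*r^5 - 10*r^4 + 7*r^3 + 11*r^2 - 40*r - 5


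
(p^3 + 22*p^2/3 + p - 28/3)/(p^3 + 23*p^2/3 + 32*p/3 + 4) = (3*p^3 + 22*p^2 + 3*p - 28)/(3*p^3 + 23*p^2 + 32*p + 12)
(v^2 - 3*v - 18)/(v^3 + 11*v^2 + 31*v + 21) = (v - 6)/(v^2 + 8*v + 7)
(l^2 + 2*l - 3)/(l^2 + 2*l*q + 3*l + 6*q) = (l - 1)/(l + 2*q)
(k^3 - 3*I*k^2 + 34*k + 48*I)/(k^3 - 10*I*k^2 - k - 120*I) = (k + 2*I)/(k - 5*I)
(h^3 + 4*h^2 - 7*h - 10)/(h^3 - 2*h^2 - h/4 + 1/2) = 4*(h^2 + 6*h + 5)/(4*h^2 - 1)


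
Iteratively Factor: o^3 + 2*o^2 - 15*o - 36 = (o + 3)*(o^2 - o - 12) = (o + 3)^2*(o - 4)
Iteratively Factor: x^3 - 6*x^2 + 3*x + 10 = (x - 2)*(x^2 - 4*x - 5) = (x - 5)*(x - 2)*(x + 1)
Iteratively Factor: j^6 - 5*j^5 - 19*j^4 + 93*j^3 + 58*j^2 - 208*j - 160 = (j - 5)*(j^5 - 19*j^3 - 2*j^2 + 48*j + 32) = (j - 5)*(j - 2)*(j^4 + 2*j^3 - 15*j^2 - 32*j - 16) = (j - 5)*(j - 2)*(j + 4)*(j^3 - 2*j^2 - 7*j - 4) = (j - 5)*(j - 2)*(j + 1)*(j + 4)*(j^2 - 3*j - 4) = (j - 5)*(j - 2)*(j + 1)^2*(j + 4)*(j - 4)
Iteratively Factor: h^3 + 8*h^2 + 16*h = (h + 4)*(h^2 + 4*h) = h*(h + 4)*(h + 4)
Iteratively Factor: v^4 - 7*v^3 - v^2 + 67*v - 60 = (v - 4)*(v^3 - 3*v^2 - 13*v + 15) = (v - 5)*(v - 4)*(v^2 + 2*v - 3) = (v - 5)*(v - 4)*(v - 1)*(v + 3)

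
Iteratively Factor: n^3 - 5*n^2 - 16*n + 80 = (n - 5)*(n^2 - 16) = (n - 5)*(n - 4)*(n + 4)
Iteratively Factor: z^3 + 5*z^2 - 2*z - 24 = (z + 3)*(z^2 + 2*z - 8) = (z - 2)*(z + 3)*(z + 4)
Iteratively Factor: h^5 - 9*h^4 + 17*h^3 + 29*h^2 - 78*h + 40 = (h - 4)*(h^4 - 5*h^3 - 3*h^2 + 17*h - 10) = (h - 4)*(h - 1)*(h^3 - 4*h^2 - 7*h + 10) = (h - 5)*(h - 4)*(h - 1)*(h^2 + h - 2) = (h - 5)*(h - 4)*(h - 1)^2*(h + 2)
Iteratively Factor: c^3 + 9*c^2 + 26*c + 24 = (c + 4)*(c^2 + 5*c + 6) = (c + 3)*(c + 4)*(c + 2)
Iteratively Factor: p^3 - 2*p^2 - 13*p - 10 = (p + 1)*(p^2 - 3*p - 10) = (p + 1)*(p + 2)*(p - 5)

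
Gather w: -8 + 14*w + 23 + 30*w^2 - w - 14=30*w^2 + 13*w + 1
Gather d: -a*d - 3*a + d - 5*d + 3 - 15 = -3*a + d*(-a - 4) - 12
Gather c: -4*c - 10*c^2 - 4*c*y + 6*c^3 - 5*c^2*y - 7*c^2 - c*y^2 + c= 6*c^3 + c^2*(-5*y - 17) + c*(-y^2 - 4*y - 3)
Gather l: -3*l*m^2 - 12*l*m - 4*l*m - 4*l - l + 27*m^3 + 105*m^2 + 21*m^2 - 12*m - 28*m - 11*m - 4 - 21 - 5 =l*(-3*m^2 - 16*m - 5) + 27*m^3 + 126*m^2 - 51*m - 30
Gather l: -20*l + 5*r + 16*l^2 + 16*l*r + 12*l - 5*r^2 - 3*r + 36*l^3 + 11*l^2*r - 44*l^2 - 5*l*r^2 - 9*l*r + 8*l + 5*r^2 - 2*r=36*l^3 + l^2*(11*r - 28) + l*(-5*r^2 + 7*r)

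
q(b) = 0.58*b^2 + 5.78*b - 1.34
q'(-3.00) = 2.30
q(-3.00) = -13.46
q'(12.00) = 19.70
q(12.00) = 151.54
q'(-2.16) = 3.27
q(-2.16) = -11.12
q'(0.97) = 6.91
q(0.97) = 4.81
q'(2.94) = 9.19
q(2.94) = 20.67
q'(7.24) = 14.18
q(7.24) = 70.91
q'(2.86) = 9.10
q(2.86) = 19.93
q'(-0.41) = 5.30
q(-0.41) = -3.61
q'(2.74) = 8.96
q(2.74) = 18.85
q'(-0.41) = 5.30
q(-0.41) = -3.61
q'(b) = 1.16*b + 5.78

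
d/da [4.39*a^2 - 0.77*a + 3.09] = 8.78*a - 0.77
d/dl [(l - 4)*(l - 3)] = 2*l - 7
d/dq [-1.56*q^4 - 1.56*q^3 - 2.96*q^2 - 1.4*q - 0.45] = -6.24*q^3 - 4.68*q^2 - 5.92*q - 1.4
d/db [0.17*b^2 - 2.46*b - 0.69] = 0.34*b - 2.46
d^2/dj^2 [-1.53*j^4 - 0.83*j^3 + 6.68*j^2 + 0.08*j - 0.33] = -18.36*j^2 - 4.98*j + 13.36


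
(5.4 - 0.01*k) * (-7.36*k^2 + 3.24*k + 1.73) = 0.0736*k^3 - 39.7764*k^2 + 17.4787*k + 9.342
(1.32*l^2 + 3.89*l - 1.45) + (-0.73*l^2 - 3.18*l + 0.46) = 0.59*l^2 + 0.71*l - 0.99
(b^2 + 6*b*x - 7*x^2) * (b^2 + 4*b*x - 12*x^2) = b^4 + 10*b^3*x + 5*b^2*x^2 - 100*b*x^3 + 84*x^4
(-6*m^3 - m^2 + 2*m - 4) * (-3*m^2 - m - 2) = 18*m^5 + 9*m^4 + 7*m^3 + 12*m^2 + 8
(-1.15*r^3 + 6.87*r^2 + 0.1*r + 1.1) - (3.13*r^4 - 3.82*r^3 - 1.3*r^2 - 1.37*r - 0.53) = -3.13*r^4 + 2.67*r^3 + 8.17*r^2 + 1.47*r + 1.63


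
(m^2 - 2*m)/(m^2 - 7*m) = (m - 2)/(m - 7)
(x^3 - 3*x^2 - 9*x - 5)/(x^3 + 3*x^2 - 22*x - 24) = (x^2 - 4*x - 5)/(x^2 + 2*x - 24)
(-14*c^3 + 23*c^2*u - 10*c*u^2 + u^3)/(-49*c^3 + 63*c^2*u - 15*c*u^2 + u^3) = (-2*c + u)/(-7*c + u)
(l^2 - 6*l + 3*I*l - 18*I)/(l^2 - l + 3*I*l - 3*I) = (l - 6)/(l - 1)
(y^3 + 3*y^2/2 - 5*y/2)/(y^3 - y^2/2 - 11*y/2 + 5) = y/(y - 2)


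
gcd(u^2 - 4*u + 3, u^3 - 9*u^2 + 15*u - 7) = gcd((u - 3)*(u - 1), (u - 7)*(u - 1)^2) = u - 1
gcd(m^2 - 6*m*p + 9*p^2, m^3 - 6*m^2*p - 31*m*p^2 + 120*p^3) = -m + 3*p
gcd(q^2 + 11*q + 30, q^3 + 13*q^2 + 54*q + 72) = q + 6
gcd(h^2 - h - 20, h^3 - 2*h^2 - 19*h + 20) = h^2 - h - 20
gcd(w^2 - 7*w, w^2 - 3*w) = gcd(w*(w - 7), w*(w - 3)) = w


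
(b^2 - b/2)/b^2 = (b - 1/2)/b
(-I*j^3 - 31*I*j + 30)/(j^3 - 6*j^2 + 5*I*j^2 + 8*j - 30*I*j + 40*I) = (-I*j^2 - 5*j - 6*I)/(j^2 - 6*j + 8)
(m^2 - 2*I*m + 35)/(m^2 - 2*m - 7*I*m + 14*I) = (m + 5*I)/(m - 2)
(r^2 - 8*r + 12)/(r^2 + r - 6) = (r - 6)/(r + 3)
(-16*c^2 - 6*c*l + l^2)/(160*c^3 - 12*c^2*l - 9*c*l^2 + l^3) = (-2*c - l)/(20*c^2 + c*l - l^2)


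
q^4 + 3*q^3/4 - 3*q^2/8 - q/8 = q*(q - 1/2)*(q + 1/4)*(q + 1)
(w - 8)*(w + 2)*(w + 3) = w^3 - 3*w^2 - 34*w - 48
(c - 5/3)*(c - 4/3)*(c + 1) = c^3 - 2*c^2 - 7*c/9 + 20/9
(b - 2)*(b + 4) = b^2 + 2*b - 8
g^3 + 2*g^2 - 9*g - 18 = (g - 3)*(g + 2)*(g + 3)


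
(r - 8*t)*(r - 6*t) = r^2 - 14*r*t + 48*t^2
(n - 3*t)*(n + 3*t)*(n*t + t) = n^3*t + n^2*t - 9*n*t^3 - 9*t^3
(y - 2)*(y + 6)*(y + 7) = y^3 + 11*y^2 + 16*y - 84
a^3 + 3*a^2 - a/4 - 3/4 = (a - 1/2)*(a + 1/2)*(a + 3)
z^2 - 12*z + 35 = (z - 7)*(z - 5)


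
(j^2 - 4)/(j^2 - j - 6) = (j - 2)/(j - 3)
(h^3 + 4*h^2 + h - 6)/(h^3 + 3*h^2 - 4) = (h + 3)/(h + 2)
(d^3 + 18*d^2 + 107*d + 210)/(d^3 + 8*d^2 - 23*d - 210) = (d + 5)/(d - 5)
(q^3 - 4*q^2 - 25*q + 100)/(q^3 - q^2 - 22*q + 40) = (q - 5)/(q - 2)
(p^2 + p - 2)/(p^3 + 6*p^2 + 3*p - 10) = 1/(p + 5)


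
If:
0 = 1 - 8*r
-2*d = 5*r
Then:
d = -5/16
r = 1/8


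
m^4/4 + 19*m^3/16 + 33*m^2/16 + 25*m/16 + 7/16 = (m/4 + 1/4)*(m + 1)^2*(m + 7/4)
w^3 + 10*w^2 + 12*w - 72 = (w - 2)*(w + 6)^2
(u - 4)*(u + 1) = u^2 - 3*u - 4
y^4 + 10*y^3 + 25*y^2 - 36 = (y - 1)*(y + 2)*(y + 3)*(y + 6)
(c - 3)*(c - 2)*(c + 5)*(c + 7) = c^4 + 7*c^3 - 19*c^2 - 103*c + 210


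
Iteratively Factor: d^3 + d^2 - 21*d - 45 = (d + 3)*(d^2 - 2*d - 15) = (d + 3)^2*(d - 5)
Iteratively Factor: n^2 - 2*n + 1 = (n - 1)*(n - 1)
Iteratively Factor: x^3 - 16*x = (x)*(x^2 - 16) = x*(x - 4)*(x + 4)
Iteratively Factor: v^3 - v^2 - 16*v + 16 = (v + 4)*(v^2 - 5*v + 4) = (v - 1)*(v + 4)*(v - 4)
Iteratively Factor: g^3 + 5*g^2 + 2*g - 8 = (g + 2)*(g^2 + 3*g - 4) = (g - 1)*(g + 2)*(g + 4)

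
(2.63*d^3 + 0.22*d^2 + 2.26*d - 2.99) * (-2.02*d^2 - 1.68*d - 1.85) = -5.3126*d^5 - 4.8628*d^4 - 9.8003*d^3 + 1.836*d^2 + 0.8422*d + 5.5315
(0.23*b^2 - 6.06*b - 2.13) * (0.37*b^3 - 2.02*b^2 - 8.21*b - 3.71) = 0.0851*b^5 - 2.7068*b^4 + 9.5648*b^3 + 53.2019*b^2 + 39.9699*b + 7.9023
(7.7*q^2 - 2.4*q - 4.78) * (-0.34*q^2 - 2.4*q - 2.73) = -2.618*q^4 - 17.664*q^3 - 13.6358*q^2 + 18.024*q + 13.0494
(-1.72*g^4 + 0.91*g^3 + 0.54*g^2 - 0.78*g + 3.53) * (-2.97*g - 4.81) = 5.1084*g^5 + 5.5705*g^4 - 5.9809*g^3 - 0.2808*g^2 - 6.7323*g - 16.9793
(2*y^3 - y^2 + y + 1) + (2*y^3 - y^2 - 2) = 4*y^3 - 2*y^2 + y - 1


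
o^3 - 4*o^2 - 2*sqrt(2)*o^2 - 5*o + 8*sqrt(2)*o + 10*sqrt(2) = (o - 5)*(o + 1)*(o - 2*sqrt(2))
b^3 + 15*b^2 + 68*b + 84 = (b + 2)*(b + 6)*(b + 7)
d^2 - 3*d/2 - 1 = (d - 2)*(d + 1/2)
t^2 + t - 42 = (t - 6)*(t + 7)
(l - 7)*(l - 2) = l^2 - 9*l + 14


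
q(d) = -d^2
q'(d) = -2*d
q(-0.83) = -0.69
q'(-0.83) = 1.66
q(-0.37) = -0.14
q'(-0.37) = 0.74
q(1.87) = -3.50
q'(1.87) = -3.74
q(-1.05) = -1.10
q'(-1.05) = 2.10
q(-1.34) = -1.80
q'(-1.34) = 2.68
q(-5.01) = -25.10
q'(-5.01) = 10.02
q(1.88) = -3.53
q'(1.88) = -3.76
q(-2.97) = -8.82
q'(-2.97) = 5.94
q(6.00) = -36.00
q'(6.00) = -12.00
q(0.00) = 0.00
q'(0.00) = 0.00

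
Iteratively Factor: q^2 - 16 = (q + 4)*(q - 4)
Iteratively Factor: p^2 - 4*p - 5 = (p - 5)*(p + 1)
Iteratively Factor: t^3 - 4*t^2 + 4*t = (t)*(t^2 - 4*t + 4) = t*(t - 2)*(t - 2)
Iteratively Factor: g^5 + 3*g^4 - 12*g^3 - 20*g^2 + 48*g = (g - 2)*(g^4 + 5*g^3 - 2*g^2 - 24*g) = (g - 2)*(g + 3)*(g^3 + 2*g^2 - 8*g) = (g - 2)*(g + 3)*(g + 4)*(g^2 - 2*g) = g*(g - 2)*(g + 3)*(g + 4)*(g - 2)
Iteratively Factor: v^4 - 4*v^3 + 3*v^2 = (v - 3)*(v^3 - v^2) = v*(v - 3)*(v^2 - v) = v^2*(v - 3)*(v - 1)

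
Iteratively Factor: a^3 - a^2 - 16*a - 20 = (a + 2)*(a^2 - 3*a - 10) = (a + 2)^2*(a - 5)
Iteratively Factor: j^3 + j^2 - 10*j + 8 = (j - 1)*(j^2 + 2*j - 8) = (j - 1)*(j + 4)*(j - 2)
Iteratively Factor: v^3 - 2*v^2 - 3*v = (v - 3)*(v^2 + v) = v*(v - 3)*(v + 1)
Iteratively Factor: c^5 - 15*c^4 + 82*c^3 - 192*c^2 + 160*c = (c - 4)*(c^4 - 11*c^3 + 38*c^2 - 40*c) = c*(c - 4)*(c^3 - 11*c^2 + 38*c - 40) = c*(c - 4)^2*(c^2 - 7*c + 10) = c*(c - 5)*(c - 4)^2*(c - 2)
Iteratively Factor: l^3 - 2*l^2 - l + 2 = (l - 2)*(l^2 - 1) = (l - 2)*(l + 1)*(l - 1)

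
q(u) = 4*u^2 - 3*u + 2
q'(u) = 8*u - 3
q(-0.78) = 6.77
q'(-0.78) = -9.24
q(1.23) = 4.36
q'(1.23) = 6.84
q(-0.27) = 3.10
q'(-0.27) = -5.16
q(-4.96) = 115.29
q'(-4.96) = -42.68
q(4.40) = 66.24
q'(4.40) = 32.20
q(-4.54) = 98.07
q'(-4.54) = -39.32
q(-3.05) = 48.36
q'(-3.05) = -27.40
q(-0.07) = 2.23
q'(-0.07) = -3.56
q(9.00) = 299.00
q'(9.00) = 69.00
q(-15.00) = 947.00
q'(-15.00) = -123.00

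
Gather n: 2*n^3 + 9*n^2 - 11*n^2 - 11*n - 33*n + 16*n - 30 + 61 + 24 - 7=2*n^3 - 2*n^2 - 28*n + 48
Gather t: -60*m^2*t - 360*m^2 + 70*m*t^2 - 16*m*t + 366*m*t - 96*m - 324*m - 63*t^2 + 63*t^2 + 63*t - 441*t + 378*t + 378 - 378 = -360*m^2 + 70*m*t^2 - 420*m + t*(-60*m^2 + 350*m)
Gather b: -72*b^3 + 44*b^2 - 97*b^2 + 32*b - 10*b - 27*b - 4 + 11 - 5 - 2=-72*b^3 - 53*b^2 - 5*b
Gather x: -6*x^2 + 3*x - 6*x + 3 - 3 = -6*x^2 - 3*x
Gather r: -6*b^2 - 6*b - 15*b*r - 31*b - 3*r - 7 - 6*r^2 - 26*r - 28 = -6*b^2 - 37*b - 6*r^2 + r*(-15*b - 29) - 35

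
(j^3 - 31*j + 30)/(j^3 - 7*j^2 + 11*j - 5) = (j + 6)/(j - 1)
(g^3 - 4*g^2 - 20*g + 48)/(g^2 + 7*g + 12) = (g^2 - 8*g + 12)/(g + 3)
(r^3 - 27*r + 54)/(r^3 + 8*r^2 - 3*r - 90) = (r - 3)/(r + 5)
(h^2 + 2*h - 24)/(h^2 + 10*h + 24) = (h - 4)/(h + 4)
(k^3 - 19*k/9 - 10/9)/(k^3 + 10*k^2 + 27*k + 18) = (k^2 - k - 10/9)/(k^2 + 9*k + 18)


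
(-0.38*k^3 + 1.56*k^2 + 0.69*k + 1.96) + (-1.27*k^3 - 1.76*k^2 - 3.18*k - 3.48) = -1.65*k^3 - 0.2*k^2 - 2.49*k - 1.52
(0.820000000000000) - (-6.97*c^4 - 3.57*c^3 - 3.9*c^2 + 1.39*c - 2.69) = 6.97*c^4 + 3.57*c^3 + 3.9*c^2 - 1.39*c + 3.51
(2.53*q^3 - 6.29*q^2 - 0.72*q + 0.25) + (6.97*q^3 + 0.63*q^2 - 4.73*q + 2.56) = 9.5*q^3 - 5.66*q^2 - 5.45*q + 2.81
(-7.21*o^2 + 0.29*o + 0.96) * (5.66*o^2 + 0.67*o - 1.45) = -40.8086*o^4 - 3.1893*o^3 + 16.0824*o^2 + 0.2227*o - 1.392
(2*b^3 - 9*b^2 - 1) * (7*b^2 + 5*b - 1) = 14*b^5 - 53*b^4 - 47*b^3 + 2*b^2 - 5*b + 1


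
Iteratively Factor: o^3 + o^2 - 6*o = (o - 2)*(o^2 + 3*o) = o*(o - 2)*(o + 3)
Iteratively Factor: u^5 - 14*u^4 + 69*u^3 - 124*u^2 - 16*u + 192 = (u - 3)*(u^4 - 11*u^3 + 36*u^2 - 16*u - 64) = (u - 4)*(u - 3)*(u^3 - 7*u^2 + 8*u + 16) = (u - 4)^2*(u - 3)*(u^2 - 3*u - 4) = (u - 4)^2*(u - 3)*(u + 1)*(u - 4)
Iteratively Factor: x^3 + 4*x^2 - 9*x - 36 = (x + 4)*(x^2 - 9) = (x - 3)*(x + 4)*(x + 3)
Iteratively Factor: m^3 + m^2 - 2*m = (m + 2)*(m^2 - m) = (m - 1)*(m + 2)*(m)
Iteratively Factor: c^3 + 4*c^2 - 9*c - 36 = (c - 3)*(c^2 + 7*c + 12) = (c - 3)*(c + 3)*(c + 4)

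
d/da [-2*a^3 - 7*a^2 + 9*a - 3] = -6*a^2 - 14*a + 9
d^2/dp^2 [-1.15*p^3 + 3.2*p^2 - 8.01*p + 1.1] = 6.4 - 6.9*p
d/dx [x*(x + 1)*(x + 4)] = 3*x^2 + 10*x + 4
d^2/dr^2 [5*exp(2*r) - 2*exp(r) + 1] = (20*exp(r) - 2)*exp(r)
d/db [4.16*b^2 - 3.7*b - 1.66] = 8.32*b - 3.7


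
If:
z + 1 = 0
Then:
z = -1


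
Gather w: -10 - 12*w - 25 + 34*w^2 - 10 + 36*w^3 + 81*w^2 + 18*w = 36*w^3 + 115*w^2 + 6*w - 45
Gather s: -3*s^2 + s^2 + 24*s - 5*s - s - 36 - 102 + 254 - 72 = -2*s^2 + 18*s + 44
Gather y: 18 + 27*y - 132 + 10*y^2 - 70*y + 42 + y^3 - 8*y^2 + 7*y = y^3 + 2*y^2 - 36*y - 72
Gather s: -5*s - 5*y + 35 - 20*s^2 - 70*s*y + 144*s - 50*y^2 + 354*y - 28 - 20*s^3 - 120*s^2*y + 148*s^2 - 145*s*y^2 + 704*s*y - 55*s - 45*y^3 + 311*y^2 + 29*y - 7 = -20*s^3 + s^2*(128 - 120*y) + s*(-145*y^2 + 634*y + 84) - 45*y^3 + 261*y^2 + 378*y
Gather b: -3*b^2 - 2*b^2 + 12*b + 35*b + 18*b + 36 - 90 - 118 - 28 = -5*b^2 + 65*b - 200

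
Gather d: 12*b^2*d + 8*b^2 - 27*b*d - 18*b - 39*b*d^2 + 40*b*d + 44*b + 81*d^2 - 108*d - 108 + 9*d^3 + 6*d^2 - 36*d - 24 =8*b^2 + 26*b + 9*d^3 + d^2*(87 - 39*b) + d*(12*b^2 + 13*b - 144) - 132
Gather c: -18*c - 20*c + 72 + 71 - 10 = 133 - 38*c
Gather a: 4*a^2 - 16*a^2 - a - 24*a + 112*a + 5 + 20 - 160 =-12*a^2 + 87*a - 135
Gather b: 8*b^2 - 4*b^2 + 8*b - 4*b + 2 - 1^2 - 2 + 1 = 4*b^2 + 4*b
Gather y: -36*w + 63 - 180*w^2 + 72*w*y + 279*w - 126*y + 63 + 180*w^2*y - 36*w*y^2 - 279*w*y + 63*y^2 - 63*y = -180*w^2 + 243*w + y^2*(63 - 36*w) + y*(180*w^2 - 207*w - 189) + 126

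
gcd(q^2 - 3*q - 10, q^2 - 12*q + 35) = q - 5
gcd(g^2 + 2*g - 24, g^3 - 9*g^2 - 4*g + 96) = g - 4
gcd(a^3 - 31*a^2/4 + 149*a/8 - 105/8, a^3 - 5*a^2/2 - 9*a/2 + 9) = a - 3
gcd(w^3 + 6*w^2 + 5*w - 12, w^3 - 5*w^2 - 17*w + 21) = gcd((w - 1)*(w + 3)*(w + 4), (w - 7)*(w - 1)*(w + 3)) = w^2 + 2*w - 3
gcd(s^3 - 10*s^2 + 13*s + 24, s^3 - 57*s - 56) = s^2 - 7*s - 8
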